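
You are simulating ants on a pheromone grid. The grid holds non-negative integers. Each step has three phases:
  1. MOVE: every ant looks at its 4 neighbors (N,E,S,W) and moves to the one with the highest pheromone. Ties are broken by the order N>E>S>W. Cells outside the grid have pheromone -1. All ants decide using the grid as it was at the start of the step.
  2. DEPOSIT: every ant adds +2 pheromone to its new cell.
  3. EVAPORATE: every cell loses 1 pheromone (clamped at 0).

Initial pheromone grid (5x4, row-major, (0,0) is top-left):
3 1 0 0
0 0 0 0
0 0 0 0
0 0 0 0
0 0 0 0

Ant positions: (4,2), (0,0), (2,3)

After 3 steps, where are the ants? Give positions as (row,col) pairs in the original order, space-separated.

Step 1: ant0:(4,2)->N->(3,2) | ant1:(0,0)->E->(0,1) | ant2:(2,3)->N->(1,3)
  grid max=2 at (0,0)
Step 2: ant0:(3,2)->N->(2,2) | ant1:(0,1)->W->(0,0) | ant2:(1,3)->N->(0,3)
  grid max=3 at (0,0)
Step 3: ant0:(2,2)->N->(1,2) | ant1:(0,0)->E->(0,1) | ant2:(0,3)->S->(1,3)
  grid max=2 at (0,0)

(1,2) (0,1) (1,3)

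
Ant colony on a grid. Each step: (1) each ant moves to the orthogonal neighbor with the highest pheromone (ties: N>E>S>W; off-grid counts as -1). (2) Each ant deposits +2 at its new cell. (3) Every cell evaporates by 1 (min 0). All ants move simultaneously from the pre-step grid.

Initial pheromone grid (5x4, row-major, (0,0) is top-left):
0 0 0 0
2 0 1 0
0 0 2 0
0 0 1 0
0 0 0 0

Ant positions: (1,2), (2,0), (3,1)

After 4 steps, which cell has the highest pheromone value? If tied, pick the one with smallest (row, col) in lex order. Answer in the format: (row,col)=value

Step 1: ant0:(1,2)->S->(2,2) | ant1:(2,0)->N->(1,0) | ant2:(3,1)->E->(3,2)
  grid max=3 at (1,0)
Step 2: ant0:(2,2)->S->(3,2) | ant1:(1,0)->N->(0,0) | ant2:(3,2)->N->(2,2)
  grid max=4 at (2,2)
Step 3: ant0:(3,2)->N->(2,2) | ant1:(0,0)->S->(1,0) | ant2:(2,2)->S->(3,2)
  grid max=5 at (2,2)
Step 4: ant0:(2,2)->S->(3,2) | ant1:(1,0)->N->(0,0) | ant2:(3,2)->N->(2,2)
  grid max=6 at (2,2)
Final grid:
  1 0 0 0
  2 0 0 0
  0 0 6 0
  0 0 5 0
  0 0 0 0
Max pheromone 6 at (2,2)

Answer: (2,2)=6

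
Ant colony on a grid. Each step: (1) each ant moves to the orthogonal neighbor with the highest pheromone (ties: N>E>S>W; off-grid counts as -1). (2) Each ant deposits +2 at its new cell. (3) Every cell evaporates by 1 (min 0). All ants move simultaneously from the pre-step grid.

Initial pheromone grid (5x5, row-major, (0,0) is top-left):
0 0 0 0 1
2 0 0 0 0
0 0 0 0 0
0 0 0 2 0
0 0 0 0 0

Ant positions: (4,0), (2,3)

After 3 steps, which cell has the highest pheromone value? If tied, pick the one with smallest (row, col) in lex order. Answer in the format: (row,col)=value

Step 1: ant0:(4,0)->N->(3,0) | ant1:(2,3)->S->(3,3)
  grid max=3 at (3,3)
Step 2: ant0:(3,0)->N->(2,0) | ant1:(3,3)->N->(2,3)
  grid max=2 at (3,3)
Step 3: ant0:(2,0)->N->(1,0) | ant1:(2,3)->S->(3,3)
  grid max=3 at (3,3)
Final grid:
  0 0 0 0 0
  1 0 0 0 0
  0 0 0 0 0
  0 0 0 3 0
  0 0 0 0 0
Max pheromone 3 at (3,3)

Answer: (3,3)=3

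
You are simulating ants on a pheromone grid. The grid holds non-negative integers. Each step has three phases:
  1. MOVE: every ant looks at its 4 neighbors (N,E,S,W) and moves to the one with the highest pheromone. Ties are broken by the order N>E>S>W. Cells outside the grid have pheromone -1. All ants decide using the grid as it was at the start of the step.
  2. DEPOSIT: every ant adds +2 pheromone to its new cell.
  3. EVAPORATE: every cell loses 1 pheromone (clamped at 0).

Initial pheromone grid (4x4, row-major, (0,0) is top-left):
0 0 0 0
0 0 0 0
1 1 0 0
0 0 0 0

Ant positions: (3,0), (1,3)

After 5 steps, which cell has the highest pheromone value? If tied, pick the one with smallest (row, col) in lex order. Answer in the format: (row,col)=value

Step 1: ant0:(3,0)->N->(2,0) | ant1:(1,3)->N->(0,3)
  grid max=2 at (2,0)
Step 2: ant0:(2,0)->N->(1,0) | ant1:(0,3)->S->(1,3)
  grid max=1 at (1,0)
Step 3: ant0:(1,0)->S->(2,0) | ant1:(1,3)->N->(0,3)
  grid max=2 at (2,0)
Step 4: ant0:(2,0)->N->(1,0) | ant1:(0,3)->S->(1,3)
  grid max=1 at (1,0)
Step 5: ant0:(1,0)->S->(2,0) | ant1:(1,3)->N->(0,3)
  grid max=2 at (2,0)
Final grid:
  0 0 0 1
  0 0 0 0
  2 0 0 0
  0 0 0 0
Max pheromone 2 at (2,0)

Answer: (2,0)=2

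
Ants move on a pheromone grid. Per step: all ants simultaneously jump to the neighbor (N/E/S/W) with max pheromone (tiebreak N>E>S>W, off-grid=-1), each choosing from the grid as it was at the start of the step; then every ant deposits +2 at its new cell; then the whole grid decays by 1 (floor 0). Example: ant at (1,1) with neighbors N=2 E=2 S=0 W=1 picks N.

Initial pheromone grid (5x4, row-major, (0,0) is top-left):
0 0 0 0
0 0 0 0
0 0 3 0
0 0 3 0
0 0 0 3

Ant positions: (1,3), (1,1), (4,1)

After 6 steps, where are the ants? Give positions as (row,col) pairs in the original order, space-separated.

Step 1: ant0:(1,3)->N->(0,3) | ant1:(1,1)->N->(0,1) | ant2:(4,1)->N->(3,1)
  grid max=2 at (2,2)
Step 2: ant0:(0,3)->S->(1,3) | ant1:(0,1)->E->(0,2) | ant2:(3,1)->E->(3,2)
  grid max=3 at (3,2)
Step 3: ant0:(1,3)->N->(0,3) | ant1:(0,2)->E->(0,3) | ant2:(3,2)->N->(2,2)
  grid max=3 at (0,3)
Step 4: ant0:(0,3)->S->(1,3) | ant1:(0,3)->S->(1,3) | ant2:(2,2)->S->(3,2)
  grid max=3 at (1,3)
Step 5: ant0:(1,3)->N->(0,3) | ant1:(1,3)->N->(0,3) | ant2:(3,2)->N->(2,2)
  grid max=5 at (0,3)
Step 6: ant0:(0,3)->S->(1,3) | ant1:(0,3)->S->(1,3) | ant2:(2,2)->S->(3,2)
  grid max=5 at (1,3)

(1,3) (1,3) (3,2)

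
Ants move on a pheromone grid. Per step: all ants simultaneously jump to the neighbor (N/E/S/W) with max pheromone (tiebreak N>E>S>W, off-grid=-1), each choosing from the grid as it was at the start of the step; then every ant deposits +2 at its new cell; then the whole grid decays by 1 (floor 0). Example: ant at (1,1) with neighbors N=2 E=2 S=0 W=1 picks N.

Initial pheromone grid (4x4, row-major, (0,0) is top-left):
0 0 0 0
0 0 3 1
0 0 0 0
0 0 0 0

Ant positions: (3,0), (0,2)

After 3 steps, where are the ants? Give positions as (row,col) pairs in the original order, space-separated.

Step 1: ant0:(3,0)->N->(2,0) | ant1:(0,2)->S->(1,2)
  grid max=4 at (1,2)
Step 2: ant0:(2,0)->N->(1,0) | ant1:(1,2)->N->(0,2)
  grid max=3 at (1,2)
Step 3: ant0:(1,0)->N->(0,0) | ant1:(0,2)->S->(1,2)
  grid max=4 at (1,2)

(0,0) (1,2)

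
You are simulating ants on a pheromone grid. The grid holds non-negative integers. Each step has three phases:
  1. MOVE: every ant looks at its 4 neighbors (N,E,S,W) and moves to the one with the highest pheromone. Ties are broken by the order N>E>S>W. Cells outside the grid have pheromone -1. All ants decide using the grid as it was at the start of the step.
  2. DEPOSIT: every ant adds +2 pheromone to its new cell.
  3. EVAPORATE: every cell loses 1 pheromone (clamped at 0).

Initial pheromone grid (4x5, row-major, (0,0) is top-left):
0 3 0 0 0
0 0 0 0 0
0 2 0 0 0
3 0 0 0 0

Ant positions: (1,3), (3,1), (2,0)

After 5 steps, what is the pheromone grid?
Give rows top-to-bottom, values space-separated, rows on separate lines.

After step 1: ants at (0,3),(3,0),(3,0)
  0 2 0 1 0
  0 0 0 0 0
  0 1 0 0 0
  6 0 0 0 0
After step 2: ants at (0,4),(2,0),(2,0)
  0 1 0 0 1
  0 0 0 0 0
  3 0 0 0 0
  5 0 0 0 0
After step 3: ants at (1,4),(3,0),(3,0)
  0 0 0 0 0
  0 0 0 0 1
  2 0 0 0 0
  8 0 0 0 0
After step 4: ants at (0,4),(2,0),(2,0)
  0 0 0 0 1
  0 0 0 0 0
  5 0 0 0 0
  7 0 0 0 0
After step 5: ants at (1,4),(3,0),(3,0)
  0 0 0 0 0
  0 0 0 0 1
  4 0 0 0 0
  10 0 0 0 0

0 0 0 0 0
0 0 0 0 1
4 0 0 0 0
10 0 0 0 0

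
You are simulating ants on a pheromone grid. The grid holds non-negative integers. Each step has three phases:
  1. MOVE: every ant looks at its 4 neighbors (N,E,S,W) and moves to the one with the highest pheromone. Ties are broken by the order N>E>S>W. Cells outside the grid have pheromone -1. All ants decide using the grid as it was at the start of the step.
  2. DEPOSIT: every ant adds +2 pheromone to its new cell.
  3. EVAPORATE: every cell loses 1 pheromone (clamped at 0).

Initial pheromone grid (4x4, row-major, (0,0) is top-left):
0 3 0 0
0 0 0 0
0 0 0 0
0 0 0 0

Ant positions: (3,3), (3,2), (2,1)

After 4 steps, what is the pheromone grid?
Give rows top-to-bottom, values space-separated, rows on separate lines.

After step 1: ants at (2,3),(2,2),(1,1)
  0 2 0 0
  0 1 0 0
  0 0 1 1
  0 0 0 0
After step 2: ants at (2,2),(2,3),(0,1)
  0 3 0 0
  0 0 0 0
  0 0 2 2
  0 0 0 0
After step 3: ants at (2,3),(2,2),(0,2)
  0 2 1 0
  0 0 0 0
  0 0 3 3
  0 0 0 0
After step 4: ants at (2,2),(2,3),(0,1)
  0 3 0 0
  0 0 0 0
  0 0 4 4
  0 0 0 0

0 3 0 0
0 0 0 0
0 0 4 4
0 0 0 0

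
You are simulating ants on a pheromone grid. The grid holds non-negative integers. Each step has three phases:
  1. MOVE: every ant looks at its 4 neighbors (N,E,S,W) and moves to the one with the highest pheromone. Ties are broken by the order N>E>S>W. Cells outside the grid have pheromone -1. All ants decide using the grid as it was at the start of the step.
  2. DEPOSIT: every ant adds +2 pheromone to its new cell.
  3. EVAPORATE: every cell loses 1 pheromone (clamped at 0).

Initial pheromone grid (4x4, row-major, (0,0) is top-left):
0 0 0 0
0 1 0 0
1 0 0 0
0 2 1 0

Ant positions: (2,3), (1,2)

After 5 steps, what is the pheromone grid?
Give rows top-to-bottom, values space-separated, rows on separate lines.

After step 1: ants at (1,3),(1,1)
  0 0 0 0
  0 2 0 1
  0 0 0 0
  0 1 0 0
After step 2: ants at (0,3),(0,1)
  0 1 0 1
  0 1 0 0
  0 0 0 0
  0 0 0 0
After step 3: ants at (1,3),(1,1)
  0 0 0 0
  0 2 0 1
  0 0 0 0
  0 0 0 0
After step 4: ants at (0,3),(0,1)
  0 1 0 1
  0 1 0 0
  0 0 0 0
  0 0 0 0
After step 5: ants at (1,3),(1,1)
  0 0 0 0
  0 2 0 1
  0 0 0 0
  0 0 0 0

0 0 0 0
0 2 0 1
0 0 0 0
0 0 0 0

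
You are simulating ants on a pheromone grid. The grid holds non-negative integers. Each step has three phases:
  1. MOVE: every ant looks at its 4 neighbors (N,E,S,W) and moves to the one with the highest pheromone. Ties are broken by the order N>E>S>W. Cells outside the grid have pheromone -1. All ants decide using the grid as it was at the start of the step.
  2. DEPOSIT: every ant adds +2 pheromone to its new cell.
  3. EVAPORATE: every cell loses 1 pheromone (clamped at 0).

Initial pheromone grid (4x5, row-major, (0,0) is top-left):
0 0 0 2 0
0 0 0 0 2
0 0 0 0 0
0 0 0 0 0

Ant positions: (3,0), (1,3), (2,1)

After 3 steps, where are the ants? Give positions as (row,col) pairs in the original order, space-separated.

Step 1: ant0:(3,0)->N->(2,0) | ant1:(1,3)->N->(0,3) | ant2:(2,1)->N->(1,1)
  grid max=3 at (0,3)
Step 2: ant0:(2,0)->N->(1,0) | ant1:(0,3)->E->(0,4) | ant2:(1,1)->N->(0,1)
  grid max=2 at (0,3)
Step 3: ant0:(1,0)->N->(0,0) | ant1:(0,4)->W->(0,3) | ant2:(0,1)->E->(0,2)
  grid max=3 at (0,3)

(0,0) (0,3) (0,2)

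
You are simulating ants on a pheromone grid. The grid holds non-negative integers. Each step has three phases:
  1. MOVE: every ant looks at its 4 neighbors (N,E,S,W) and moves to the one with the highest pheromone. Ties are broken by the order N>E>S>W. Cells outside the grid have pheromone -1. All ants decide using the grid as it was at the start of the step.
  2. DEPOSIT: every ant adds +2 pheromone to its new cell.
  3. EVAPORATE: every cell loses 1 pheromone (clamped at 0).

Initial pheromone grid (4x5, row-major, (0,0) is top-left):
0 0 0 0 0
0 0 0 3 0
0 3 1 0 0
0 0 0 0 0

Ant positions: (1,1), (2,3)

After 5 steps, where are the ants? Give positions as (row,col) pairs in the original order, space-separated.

Step 1: ant0:(1,1)->S->(2,1) | ant1:(2,3)->N->(1,3)
  grid max=4 at (1,3)
Step 2: ant0:(2,1)->N->(1,1) | ant1:(1,3)->N->(0,3)
  grid max=3 at (1,3)
Step 3: ant0:(1,1)->S->(2,1) | ant1:(0,3)->S->(1,3)
  grid max=4 at (1,3)
Step 4: ant0:(2,1)->N->(1,1) | ant1:(1,3)->N->(0,3)
  grid max=3 at (1,3)
Step 5: ant0:(1,1)->S->(2,1) | ant1:(0,3)->S->(1,3)
  grid max=4 at (1,3)

(2,1) (1,3)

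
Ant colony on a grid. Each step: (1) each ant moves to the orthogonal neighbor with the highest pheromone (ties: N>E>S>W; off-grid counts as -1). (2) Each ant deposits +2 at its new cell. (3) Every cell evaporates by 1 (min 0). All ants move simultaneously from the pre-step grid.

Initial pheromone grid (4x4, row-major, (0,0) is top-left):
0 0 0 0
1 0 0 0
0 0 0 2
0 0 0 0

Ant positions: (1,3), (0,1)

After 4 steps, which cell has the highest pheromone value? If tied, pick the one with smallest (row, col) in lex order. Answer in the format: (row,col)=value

Step 1: ant0:(1,3)->S->(2,3) | ant1:(0,1)->E->(0,2)
  grid max=3 at (2,3)
Step 2: ant0:(2,3)->N->(1,3) | ant1:(0,2)->E->(0,3)
  grid max=2 at (2,3)
Step 3: ant0:(1,3)->S->(2,3) | ant1:(0,3)->S->(1,3)
  grid max=3 at (2,3)
Step 4: ant0:(2,3)->N->(1,3) | ant1:(1,3)->S->(2,3)
  grid max=4 at (2,3)
Final grid:
  0 0 0 0
  0 0 0 3
  0 0 0 4
  0 0 0 0
Max pheromone 4 at (2,3)

Answer: (2,3)=4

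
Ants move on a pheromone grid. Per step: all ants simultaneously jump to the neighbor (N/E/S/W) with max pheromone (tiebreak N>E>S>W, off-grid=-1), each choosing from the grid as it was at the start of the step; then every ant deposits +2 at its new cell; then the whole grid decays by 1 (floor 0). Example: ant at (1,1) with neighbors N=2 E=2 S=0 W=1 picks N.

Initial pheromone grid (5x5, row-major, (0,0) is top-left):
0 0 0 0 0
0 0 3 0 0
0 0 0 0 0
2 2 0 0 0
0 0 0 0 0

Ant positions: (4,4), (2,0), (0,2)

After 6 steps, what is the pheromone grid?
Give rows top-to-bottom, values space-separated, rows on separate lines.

After step 1: ants at (3,4),(3,0),(1,2)
  0 0 0 0 0
  0 0 4 0 0
  0 0 0 0 0
  3 1 0 0 1
  0 0 0 0 0
After step 2: ants at (2,4),(3,1),(0,2)
  0 0 1 0 0
  0 0 3 0 0
  0 0 0 0 1
  2 2 0 0 0
  0 0 0 0 0
After step 3: ants at (1,4),(3,0),(1,2)
  0 0 0 0 0
  0 0 4 0 1
  0 0 0 0 0
  3 1 0 0 0
  0 0 0 0 0
After step 4: ants at (0,4),(3,1),(0,2)
  0 0 1 0 1
  0 0 3 0 0
  0 0 0 0 0
  2 2 0 0 0
  0 0 0 0 0
After step 5: ants at (1,4),(3,0),(1,2)
  0 0 0 0 0
  0 0 4 0 1
  0 0 0 0 0
  3 1 0 0 0
  0 0 0 0 0
After step 6: ants at (0,4),(3,1),(0,2)
  0 0 1 0 1
  0 0 3 0 0
  0 0 0 0 0
  2 2 0 0 0
  0 0 0 0 0

0 0 1 0 1
0 0 3 0 0
0 0 0 0 0
2 2 0 0 0
0 0 0 0 0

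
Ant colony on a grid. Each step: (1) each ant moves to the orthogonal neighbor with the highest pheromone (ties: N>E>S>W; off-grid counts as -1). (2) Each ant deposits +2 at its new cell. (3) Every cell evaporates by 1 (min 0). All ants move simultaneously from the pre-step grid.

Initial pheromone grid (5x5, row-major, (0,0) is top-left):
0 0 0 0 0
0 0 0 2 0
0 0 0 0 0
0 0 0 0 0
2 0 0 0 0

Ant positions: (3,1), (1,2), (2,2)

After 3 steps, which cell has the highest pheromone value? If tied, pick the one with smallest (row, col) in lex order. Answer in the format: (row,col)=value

Answer: (1,2)=5

Derivation:
Step 1: ant0:(3,1)->N->(2,1) | ant1:(1,2)->E->(1,3) | ant2:(2,2)->N->(1,2)
  grid max=3 at (1,3)
Step 2: ant0:(2,1)->N->(1,1) | ant1:(1,3)->W->(1,2) | ant2:(1,2)->E->(1,3)
  grid max=4 at (1,3)
Step 3: ant0:(1,1)->E->(1,2) | ant1:(1,2)->E->(1,3) | ant2:(1,3)->W->(1,2)
  grid max=5 at (1,2)
Final grid:
  0 0 0 0 0
  0 0 5 5 0
  0 0 0 0 0
  0 0 0 0 0
  0 0 0 0 0
Max pheromone 5 at (1,2)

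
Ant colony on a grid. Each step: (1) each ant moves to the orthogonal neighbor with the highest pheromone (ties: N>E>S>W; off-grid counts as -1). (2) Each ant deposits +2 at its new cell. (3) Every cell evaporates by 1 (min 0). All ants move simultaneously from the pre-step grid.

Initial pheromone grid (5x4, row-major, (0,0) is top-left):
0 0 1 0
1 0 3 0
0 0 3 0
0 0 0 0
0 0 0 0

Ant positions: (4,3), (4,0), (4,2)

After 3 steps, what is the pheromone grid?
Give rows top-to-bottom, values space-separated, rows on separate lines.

After step 1: ants at (3,3),(3,0),(3,2)
  0 0 0 0
  0 0 2 0
  0 0 2 0
  1 0 1 1
  0 0 0 0
After step 2: ants at (3,2),(2,0),(2,2)
  0 0 0 0
  0 0 1 0
  1 0 3 0
  0 0 2 0
  0 0 0 0
After step 3: ants at (2,2),(1,0),(3,2)
  0 0 0 0
  1 0 0 0
  0 0 4 0
  0 0 3 0
  0 0 0 0

0 0 0 0
1 0 0 0
0 0 4 0
0 0 3 0
0 0 0 0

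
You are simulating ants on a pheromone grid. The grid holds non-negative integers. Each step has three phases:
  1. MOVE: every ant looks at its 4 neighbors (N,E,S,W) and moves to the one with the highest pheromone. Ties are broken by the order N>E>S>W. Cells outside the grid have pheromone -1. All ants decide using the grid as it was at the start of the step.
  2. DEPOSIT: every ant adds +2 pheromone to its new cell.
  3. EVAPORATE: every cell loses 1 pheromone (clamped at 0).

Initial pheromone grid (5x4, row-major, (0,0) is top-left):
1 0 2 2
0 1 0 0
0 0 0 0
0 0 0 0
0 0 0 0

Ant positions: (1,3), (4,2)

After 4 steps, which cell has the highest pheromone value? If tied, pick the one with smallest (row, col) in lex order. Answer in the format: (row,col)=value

Answer: (0,2)=4

Derivation:
Step 1: ant0:(1,3)->N->(0,3) | ant1:(4,2)->N->(3,2)
  grid max=3 at (0,3)
Step 2: ant0:(0,3)->W->(0,2) | ant1:(3,2)->N->(2,2)
  grid max=2 at (0,2)
Step 3: ant0:(0,2)->E->(0,3) | ant1:(2,2)->N->(1,2)
  grid max=3 at (0,3)
Step 4: ant0:(0,3)->W->(0,2) | ant1:(1,2)->N->(0,2)
  grid max=4 at (0,2)
Final grid:
  0 0 4 2
  0 0 0 0
  0 0 0 0
  0 0 0 0
  0 0 0 0
Max pheromone 4 at (0,2)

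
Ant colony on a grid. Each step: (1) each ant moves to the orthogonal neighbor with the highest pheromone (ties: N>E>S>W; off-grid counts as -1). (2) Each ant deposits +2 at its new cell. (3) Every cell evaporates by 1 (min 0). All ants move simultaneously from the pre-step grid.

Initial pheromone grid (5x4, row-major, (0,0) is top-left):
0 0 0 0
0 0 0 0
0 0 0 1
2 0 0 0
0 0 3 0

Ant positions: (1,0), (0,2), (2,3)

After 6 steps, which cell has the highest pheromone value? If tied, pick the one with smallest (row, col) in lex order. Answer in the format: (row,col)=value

Answer: (0,3)=10

Derivation:
Step 1: ant0:(1,0)->N->(0,0) | ant1:(0,2)->E->(0,3) | ant2:(2,3)->N->(1,3)
  grid max=2 at (4,2)
Step 2: ant0:(0,0)->E->(0,1) | ant1:(0,3)->S->(1,3) | ant2:(1,3)->N->(0,3)
  grid max=2 at (0,3)
Step 3: ant0:(0,1)->E->(0,2) | ant1:(1,3)->N->(0,3) | ant2:(0,3)->S->(1,3)
  grid max=3 at (0,3)
Step 4: ant0:(0,2)->E->(0,3) | ant1:(0,3)->S->(1,3) | ant2:(1,3)->N->(0,3)
  grid max=6 at (0,3)
Step 5: ant0:(0,3)->S->(1,3) | ant1:(1,3)->N->(0,3) | ant2:(0,3)->S->(1,3)
  grid max=7 at (0,3)
Step 6: ant0:(1,3)->N->(0,3) | ant1:(0,3)->S->(1,3) | ant2:(1,3)->N->(0,3)
  grid max=10 at (0,3)
Final grid:
  0 0 0 10
  0 0 0 8
  0 0 0 0
  0 0 0 0
  0 0 0 0
Max pheromone 10 at (0,3)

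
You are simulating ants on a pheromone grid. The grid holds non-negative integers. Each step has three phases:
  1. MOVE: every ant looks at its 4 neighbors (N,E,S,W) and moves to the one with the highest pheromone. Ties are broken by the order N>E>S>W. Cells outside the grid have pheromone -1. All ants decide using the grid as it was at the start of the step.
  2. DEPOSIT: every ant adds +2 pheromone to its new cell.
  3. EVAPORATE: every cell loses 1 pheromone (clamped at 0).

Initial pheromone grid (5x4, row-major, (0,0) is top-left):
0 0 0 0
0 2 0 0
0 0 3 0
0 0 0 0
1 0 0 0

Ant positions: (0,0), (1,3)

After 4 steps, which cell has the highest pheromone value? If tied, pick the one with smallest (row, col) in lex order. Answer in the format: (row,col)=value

Answer: (1,1)=2

Derivation:
Step 1: ant0:(0,0)->E->(0,1) | ant1:(1,3)->N->(0,3)
  grid max=2 at (2,2)
Step 2: ant0:(0,1)->S->(1,1) | ant1:(0,3)->S->(1,3)
  grid max=2 at (1,1)
Step 3: ant0:(1,1)->N->(0,1) | ant1:(1,3)->N->(0,3)
  grid max=1 at (0,1)
Step 4: ant0:(0,1)->S->(1,1) | ant1:(0,3)->S->(1,3)
  grid max=2 at (1,1)
Final grid:
  0 0 0 0
  0 2 0 1
  0 0 0 0
  0 0 0 0
  0 0 0 0
Max pheromone 2 at (1,1)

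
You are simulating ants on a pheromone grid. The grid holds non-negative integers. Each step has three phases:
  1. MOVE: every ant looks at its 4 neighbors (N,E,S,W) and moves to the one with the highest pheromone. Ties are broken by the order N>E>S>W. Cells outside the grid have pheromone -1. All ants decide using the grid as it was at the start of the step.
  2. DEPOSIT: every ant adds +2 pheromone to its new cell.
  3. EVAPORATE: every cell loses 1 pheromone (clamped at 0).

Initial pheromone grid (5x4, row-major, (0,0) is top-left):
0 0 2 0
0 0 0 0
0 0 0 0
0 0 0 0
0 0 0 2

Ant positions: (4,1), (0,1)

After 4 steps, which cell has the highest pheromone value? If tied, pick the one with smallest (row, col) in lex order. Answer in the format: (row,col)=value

Step 1: ant0:(4,1)->N->(3,1) | ant1:(0,1)->E->(0,2)
  grid max=3 at (0,2)
Step 2: ant0:(3,1)->N->(2,1) | ant1:(0,2)->E->(0,3)
  grid max=2 at (0,2)
Step 3: ant0:(2,1)->N->(1,1) | ant1:(0,3)->W->(0,2)
  grid max=3 at (0,2)
Step 4: ant0:(1,1)->N->(0,1) | ant1:(0,2)->E->(0,3)
  grid max=2 at (0,2)
Final grid:
  0 1 2 1
  0 0 0 0
  0 0 0 0
  0 0 0 0
  0 0 0 0
Max pheromone 2 at (0,2)

Answer: (0,2)=2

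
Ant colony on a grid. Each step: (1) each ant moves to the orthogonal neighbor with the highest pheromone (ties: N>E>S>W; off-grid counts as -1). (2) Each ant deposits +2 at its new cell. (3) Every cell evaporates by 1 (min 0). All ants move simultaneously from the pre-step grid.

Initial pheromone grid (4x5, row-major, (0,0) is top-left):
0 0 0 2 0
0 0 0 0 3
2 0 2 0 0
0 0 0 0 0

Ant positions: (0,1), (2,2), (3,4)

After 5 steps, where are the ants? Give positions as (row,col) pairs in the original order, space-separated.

Step 1: ant0:(0,1)->E->(0,2) | ant1:(2,2)->N->(1,2) | ant2:(3,4)->N->(2,4)
  grid max=2 at (1,4)
Step 2: ant0:(0,2)->E->(0,3) | ant1:(1,2)->N->(0,2) | ant2:(2,4)->N->(1,4)
  grid max=3 at (1,4)
Step 3: ant0:(0,3)->W->(0,2) | ant1:(0,2)->E->(0,3) | ant2:(1,4)->N->(0,4)
  grid max=3 at (0,2)
Step 4: ant0:(0,2)->E->(0,3) | ant1:(0,3)->W->(0,2) | ant2:(0,4)->W->(0,3)
  grid max=6 at (0,3)
Step 5: ant0:(0,3)->W->(0,2) | ant1:(0,2)->E->(0,3) | ant2:(0,3)->W->(0,2)
  grid max=7 at (0,2)

(0,2) (0,3) (0,2)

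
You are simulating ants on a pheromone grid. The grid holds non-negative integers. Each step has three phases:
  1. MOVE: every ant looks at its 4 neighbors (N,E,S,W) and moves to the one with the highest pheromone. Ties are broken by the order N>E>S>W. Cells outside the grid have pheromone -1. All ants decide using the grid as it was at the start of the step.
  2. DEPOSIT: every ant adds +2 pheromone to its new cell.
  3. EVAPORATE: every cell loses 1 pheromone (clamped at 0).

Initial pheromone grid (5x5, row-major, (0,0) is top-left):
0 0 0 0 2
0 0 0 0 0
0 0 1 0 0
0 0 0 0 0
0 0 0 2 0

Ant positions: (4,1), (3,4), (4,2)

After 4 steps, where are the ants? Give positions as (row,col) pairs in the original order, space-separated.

Step 1: ant0:(4,1)->N->(3,1) | ant1:(3,4)->N->(2,4) | ant2:(4,2)->E->(4,3)
  grid max=3 at (4,3)
Step 2: ant0:(3,1)->N->(2,1) | ant1:(2,4)->N->(1,4) | ant2:(4,3)->N->(3,3)
  grid max=2 at (4,3)
Step 3: ant0:(2,1)->N->(1,1) | ant1:(1,4)->N->(0,4) | ant2:(3,3)->S->(4,3)
  grid max=3 at (4,3)
Step 4: ant0:(1,1)->N->(0,1) | ant1:(0,4)->S->(1,4) | ant2:(4,3)->N->(3,3)
  grid max=2 at (4,3)

(0,1) (1,4) (3,3)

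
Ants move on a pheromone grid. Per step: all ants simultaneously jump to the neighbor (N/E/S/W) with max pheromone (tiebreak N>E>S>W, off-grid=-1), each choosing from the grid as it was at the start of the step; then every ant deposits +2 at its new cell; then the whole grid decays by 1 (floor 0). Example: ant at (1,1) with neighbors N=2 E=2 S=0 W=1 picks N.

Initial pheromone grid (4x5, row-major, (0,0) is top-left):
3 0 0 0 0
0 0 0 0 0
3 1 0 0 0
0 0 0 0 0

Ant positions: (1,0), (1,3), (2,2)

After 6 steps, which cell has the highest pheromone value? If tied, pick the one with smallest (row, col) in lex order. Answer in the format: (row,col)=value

Step 1: ant0:(1,0)->N->(0,0) | ant1:(1,3)->N->(0,3) | ant2:(2,2)->W->(2,1)
  grid max=4 at (0,0)
Step 2: ant0:(0,0)->E->(0,1) | ant1:(0,3)->E->(0,4) | ant2:(2,1)->W->(2,0)
  grid max=3 at (0,0)
Step 3: ant0:(0,1)->W->(0,0) | ant1:(0,4)->S->(1,4) | ant2:(2,0)->E->(2,1)
  grid max=4 at (0,0)
Step 4: ant0:(0,0)->E->(0,1) | ant1:(1,4)->N->(0,4) | ant2:(2,1)->W->(2,0)
  grid max=3 at (0,0)
Step 5: ant0:(0,1)->W->(0,0) | ant1:(0,4)->S->(1,4) | ant2:(2,0)->E->(2,1)
  grid max=4 at (0,0)
Step 6: ant0:(0,0)->E->(0,1) | ant1:(1,4)->N->(0,4) | ant2:(2,1)->W->(2,0)
  grid max=3 at (0,0)
Final grid:
  3 1 0 0 1
  0 0 0 0 0
  3 1 0 0 0
  0 0 0 0 0
Max pheromone 3 at (0,0)

Answer: (0,0)=3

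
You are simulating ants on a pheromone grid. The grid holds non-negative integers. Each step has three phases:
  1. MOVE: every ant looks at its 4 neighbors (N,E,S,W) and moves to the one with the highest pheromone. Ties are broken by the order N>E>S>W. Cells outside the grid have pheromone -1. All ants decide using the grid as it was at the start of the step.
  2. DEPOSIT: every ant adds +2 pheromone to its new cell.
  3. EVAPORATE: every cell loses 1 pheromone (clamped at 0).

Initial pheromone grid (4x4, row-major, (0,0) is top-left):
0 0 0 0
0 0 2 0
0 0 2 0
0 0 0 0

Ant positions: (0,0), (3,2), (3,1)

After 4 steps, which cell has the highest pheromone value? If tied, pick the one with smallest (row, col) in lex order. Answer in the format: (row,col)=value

Step 1: ant0:(0,0)->E->(0,1) | ant1:(3,2)->N->(2,2) | ant2:(3,1)->N->(2,1)
  grid max=3 at (2,2)
Step 2: ant0:(0,1)->E->(0,2) | ant1:(2,2)->N->(1,2) | ant2:(2,1)->E->(2,2)
  grid max=4 at (2,2)
Step 3: ant0:(0,2)->S->(1,2) | ant1:(1,2)->S->(2,2) | ant2:(2,2)->N->(1,2)
  grid max=5 at (1,2)
Step 4: ant0:(1,2)->S->(2,2) | ant1:(2,2)->N->(1,2) | ant2:(1,2)->S->(2,2)
  grid max=8 at (2,2)
Final grid:
  0 0 0 0
  0 0 6 0
  0 0 8 0
  0 0 0 0
Max pheromone 8 at (2,2)

Answer: (2,2)=8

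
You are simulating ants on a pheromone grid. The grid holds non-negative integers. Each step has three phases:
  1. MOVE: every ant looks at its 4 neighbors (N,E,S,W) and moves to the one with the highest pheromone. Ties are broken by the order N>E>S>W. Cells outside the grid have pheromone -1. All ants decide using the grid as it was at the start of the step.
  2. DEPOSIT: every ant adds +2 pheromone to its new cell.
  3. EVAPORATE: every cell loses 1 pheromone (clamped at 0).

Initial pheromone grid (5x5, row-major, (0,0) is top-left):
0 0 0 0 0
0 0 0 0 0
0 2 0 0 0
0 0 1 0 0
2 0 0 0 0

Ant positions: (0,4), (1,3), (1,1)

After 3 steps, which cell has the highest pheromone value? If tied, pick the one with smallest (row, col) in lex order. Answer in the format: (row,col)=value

Answer: (1,4)=3

Derivation:
Step 1: ant0:(0,4)->S->(1,4) | ant1:(1,3)->N->(0,3) | ant2:(1,1)->S->(2,1)
  grid max=3 at (2,1)
Step 2: ant0:(1,4)->N->(0,4) | ant1:(0,3)->E->(0,4) | ant2:(2,1)->N->(1,1)
  grid max=3 at (0,4)
Step 3: ant0:(0,4)->S->(1,4) | ant1:(0,4)->S->(1,4) | ant2:(1,1)->S->(2,1)
  grid max=3 at (1,4)
Final grid:
  0 0 0 0 2
  0 0 0 0 3
  0 3 0 0 0
  0 0 0 0 0
  0 0 0 0 0
Max pheromone 3 at (1,4)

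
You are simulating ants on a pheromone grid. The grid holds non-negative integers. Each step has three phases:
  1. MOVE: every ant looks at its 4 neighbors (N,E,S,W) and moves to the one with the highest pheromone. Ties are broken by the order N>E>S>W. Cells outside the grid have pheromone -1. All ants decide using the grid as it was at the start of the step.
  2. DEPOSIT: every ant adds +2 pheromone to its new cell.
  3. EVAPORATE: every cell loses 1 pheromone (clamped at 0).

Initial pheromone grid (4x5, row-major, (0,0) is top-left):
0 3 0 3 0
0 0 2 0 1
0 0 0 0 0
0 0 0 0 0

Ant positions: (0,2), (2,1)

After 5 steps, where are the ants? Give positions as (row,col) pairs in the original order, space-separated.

Step 1: ant0:(0,2)->E->(0,3) | ant1:(2,1)->N->(1,1)
  grid max=4 at (0,3)
Step 2: ant0:(0,3)->E->(0,4) | ant1:(1,1)->N->(0,1)
  grid max=3 at (0,1)
Step 3: ant0:(0,4)->W->(0,3) | ant1:(0,1)->E->(0,2)
  grid max=4 at (0,3)
Step 4: ant0:(0,3)->W->(0,2) | ant1:(0,2)->E->(0,3)
  grid max=5 at (0,3)
Step 5: ant0:(0,2)->E->(0,3) | ant1:(0,3)->W->(0,2)
  grid max=6 at (0,3)

(0,3) (0,2)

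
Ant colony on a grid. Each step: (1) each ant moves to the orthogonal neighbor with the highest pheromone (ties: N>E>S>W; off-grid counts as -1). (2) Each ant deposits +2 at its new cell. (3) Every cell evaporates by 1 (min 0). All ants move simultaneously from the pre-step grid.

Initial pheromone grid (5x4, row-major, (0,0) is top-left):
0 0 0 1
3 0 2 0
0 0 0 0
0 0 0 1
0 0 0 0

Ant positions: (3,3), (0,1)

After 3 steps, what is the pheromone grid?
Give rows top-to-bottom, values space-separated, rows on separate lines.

After step 1: ants at (2,3),(0,2)
  0 0 1 0
  2 0 1 0
  0 0 0 1
  0 0 0 0
  0 0 0 0
After step 2: ants at (1,3),(1,2)
  0 0 0 0
  1 0 2 1
  0 0 0 0
  0 0 0 0
  0 0 0 0
After step 3: ants at (1,2),(1,3)
  0 0 0 0
  0 0 3 2
  0 0 0 0
  0 0 0 0
  0 0 0 0

0 0 0 0
0 0 3 2
0 0 0 0
0 0 0 0
0 0 0 0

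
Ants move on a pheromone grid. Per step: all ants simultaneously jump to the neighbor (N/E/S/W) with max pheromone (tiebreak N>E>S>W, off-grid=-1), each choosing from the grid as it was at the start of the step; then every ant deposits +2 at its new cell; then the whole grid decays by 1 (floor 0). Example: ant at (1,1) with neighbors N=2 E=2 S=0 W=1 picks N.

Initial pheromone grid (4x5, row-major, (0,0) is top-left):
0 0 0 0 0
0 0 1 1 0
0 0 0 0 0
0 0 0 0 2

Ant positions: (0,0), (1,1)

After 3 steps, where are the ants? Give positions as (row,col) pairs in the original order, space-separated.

Step 1: ant0:(0,0)->E->(0,1) | ant1:(1,1)->E->(1,2)
  grid max=2 at (1,2)
Step 2: ant0:(0,1)->E->(0,2) | ant1:(1,2)->N->(0,2)
  grid max=3 at (0,2)
Step 3: ant0:(0,2)->S->(1,2) | ant1:(0,2)->S->(1,2)
  grid max=4 at (1,2)

(1,2) (1,2)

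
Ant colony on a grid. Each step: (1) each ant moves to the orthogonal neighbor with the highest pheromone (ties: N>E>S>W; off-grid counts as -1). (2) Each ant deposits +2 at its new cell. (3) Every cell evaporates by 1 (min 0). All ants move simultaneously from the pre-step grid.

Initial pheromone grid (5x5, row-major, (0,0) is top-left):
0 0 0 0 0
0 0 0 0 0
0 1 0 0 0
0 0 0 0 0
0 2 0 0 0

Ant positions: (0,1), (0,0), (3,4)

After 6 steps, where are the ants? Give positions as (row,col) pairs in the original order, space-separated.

Step 1: ant0:(0,1)->E->(0,2) | ant1:(0,0)->E->(0,1) | ant2:(3,4)->N->(2,4)
  grid max=1 at (0,1)
Step 2: ant0:(0,2)->W->(0,1) | ant1:(0,1)->E->(0,2) | ant2:(2,4)->N->(1,4)
  grid max=2 at (0,1)
Step 3: ant0:(0,1)->E->(0,2) | ant1:(0,2)->W->(0,1) | ant2:(1,4)->N->(0,4)
  grid max=3 at (0,1)
Step 4: ant0:(0,2)->W->(0,1) | ant1:(0,1)->E->(0,2) | ant2:(0,4)->S->(1,4)
  grid max=4 at (0,1)
Step 5: ant0:(0,1)->E->(0,2) | ant1:(0,2)->W->(0,1) | ant2:(1,4)->N->(0,4)
  grid max=5 at (0,1)
Step 6: ant0:(0,2)->W->(0,1) | ant1:(0,1)->E->(0,2) | ant2:(0,4)->S->(1,4)
  grid max=6 at (0,1)

(0,1) (0,2) (1,4)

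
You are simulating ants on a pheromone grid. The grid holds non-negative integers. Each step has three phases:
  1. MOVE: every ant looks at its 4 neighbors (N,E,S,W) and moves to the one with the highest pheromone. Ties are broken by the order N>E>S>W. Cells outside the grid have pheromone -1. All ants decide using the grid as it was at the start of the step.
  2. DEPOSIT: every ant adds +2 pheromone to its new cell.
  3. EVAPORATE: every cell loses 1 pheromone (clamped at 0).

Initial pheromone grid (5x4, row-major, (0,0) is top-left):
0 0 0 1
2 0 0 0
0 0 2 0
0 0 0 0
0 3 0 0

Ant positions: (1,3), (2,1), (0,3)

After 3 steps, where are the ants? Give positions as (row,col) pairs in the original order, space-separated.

Step 1: ant0:(1,3)->N->(0,3) | ant1:(2,1)->E->(2,2) | ant2:(0,3)->S->(1,3)
  grid max=3 at (2,2)
Step 2: ant0:(0,3)->S->(1,3) | ant1:(2,2)->N->(1,2) | ant2:(1,3)->N->(0,3)
  grid max=3 at (0,3)
Step 3: ant0:(1,3)->N->(0,3) | ant1:(1,2)->E->(1,3) | ant2:(0,3)->S->(1,3)
  grid max=5 at (1,3)

(0,3) (1,3) (1,3)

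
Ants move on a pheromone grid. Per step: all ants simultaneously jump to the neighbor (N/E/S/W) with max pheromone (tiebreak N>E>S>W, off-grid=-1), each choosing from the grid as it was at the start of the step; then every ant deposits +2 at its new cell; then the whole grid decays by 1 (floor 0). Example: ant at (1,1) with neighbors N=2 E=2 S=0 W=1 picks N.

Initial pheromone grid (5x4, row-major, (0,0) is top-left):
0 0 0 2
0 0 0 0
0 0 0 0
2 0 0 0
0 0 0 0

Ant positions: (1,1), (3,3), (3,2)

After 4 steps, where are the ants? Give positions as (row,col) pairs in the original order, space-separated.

Step 1: ant0:(1,1)->N->(0,1) | ant1:(3,3)->N->(2,3) | ant2:(3,2)->N->(2,2)
  grid max=1 at (0,1)
Step 2: ant0:(0,1)->E->(0,2) | ant1:(2,3)->W->(2,2) | ant2:(2,2)->E->(2,3)
  grid max=2 at (2,2)
Step 3: ant0:(0,2)->E->(0,3) | ant1:(2,2)->E->(2,3) | ant2:(2,3)->W->(2,2)
  grid max=3 at (2,2)
Step 4: ant0:(0,3)->S->(1,3) | ant1:(2,3)->W->(2,2) | ant2:(2,2)->E->(2,3)
  grid max=4 at (2,2)

(1,3) (2,2) (2,3)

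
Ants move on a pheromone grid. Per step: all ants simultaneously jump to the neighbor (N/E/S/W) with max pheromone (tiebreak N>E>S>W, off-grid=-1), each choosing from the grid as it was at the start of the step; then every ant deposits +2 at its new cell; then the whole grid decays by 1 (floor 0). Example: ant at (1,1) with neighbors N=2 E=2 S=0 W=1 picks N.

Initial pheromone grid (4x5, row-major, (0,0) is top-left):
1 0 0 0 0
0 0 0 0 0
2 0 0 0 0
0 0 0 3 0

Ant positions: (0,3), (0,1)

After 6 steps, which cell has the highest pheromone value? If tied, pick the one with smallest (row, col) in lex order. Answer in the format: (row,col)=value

Answer: (0,0)=1

Derivation:
Step 1: ant0:(0,3)->E->(0,4) | ant1:(0,1)->W->(0,0)
  grid max=2 at (0,0)
Step 2: ant0:(0,4)->S->(1,4) | ant1:(0,0)->E->(0,1)
  grid max=1 at (0,0)
Step 3: ant0:(1,4)->N->(0,4) | ant1:(0,1)->W->(0,0)
  grid max=2 at (0,0)
Step 4: ant0:(0,4)->S->(1,4) | ant1:(0,0)->E->(0,1)
  grid max=1 at (0,0)
Step 5: ant0:(1,4)->N->(0,4) | ant1:(0,1)->W->(0,0)
  grid max=2 at (0,0)
Step 6: ant0:(0,4)->S->(1,4) | ant1:(0,0)->E->(0,1)
  grid max=1 at (0,0)
Final grid:
  1 1 0 0 0
  0 0 0 0 1
  0 0 0 0 0
  0 0 0 0 0
Max pheromone 1 at (0,0)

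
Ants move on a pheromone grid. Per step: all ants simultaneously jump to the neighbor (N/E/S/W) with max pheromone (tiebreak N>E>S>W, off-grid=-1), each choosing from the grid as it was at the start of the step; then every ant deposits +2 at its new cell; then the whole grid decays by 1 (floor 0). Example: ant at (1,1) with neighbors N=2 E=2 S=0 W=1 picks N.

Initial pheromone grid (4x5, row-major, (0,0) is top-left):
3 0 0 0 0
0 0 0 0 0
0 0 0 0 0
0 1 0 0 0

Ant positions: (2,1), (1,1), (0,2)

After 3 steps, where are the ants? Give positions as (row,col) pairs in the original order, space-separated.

Step 1: ant0:(2,1)->S->(3,1) | ant1:(1,1)->N->(0,1) | ant2:(0,2)->E->(0,3)
  grid max=2 at (0,0)
Step 2: ant0:(3,1)->N->(2,1) | ant1:(0,1)->W->(0,0) | ant2:(0,3)->E->(0,4)
  grid max=3 at (0,0)
Step 3: ant0:(2,1)->S->(3,1) | ant1:(0,0)->E->(0,1) | ant2:(0,4)->S->(1,4)
  grid max=2 at (0,0)

(3,1) (0,1) (1,4)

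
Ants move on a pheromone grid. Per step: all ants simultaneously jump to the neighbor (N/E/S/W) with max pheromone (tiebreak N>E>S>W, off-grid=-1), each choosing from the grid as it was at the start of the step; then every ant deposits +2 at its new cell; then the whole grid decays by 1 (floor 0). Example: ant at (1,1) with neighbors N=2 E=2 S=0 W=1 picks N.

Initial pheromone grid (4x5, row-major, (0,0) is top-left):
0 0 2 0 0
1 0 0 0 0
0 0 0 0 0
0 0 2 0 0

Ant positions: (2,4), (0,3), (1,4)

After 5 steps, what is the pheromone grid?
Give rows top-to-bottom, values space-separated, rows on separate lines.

After step 1: ants at (1,4),(0,2),(0,4)
  0 0 3 0 1
  0 0 0 0 1
  0 0 0 0 0
  0 0 1 0 0
After step 2: ants at (0,4),(0,3),(1,4)
  0 0 2 1 2
  0 0 0 0 2
  0 0 0 0 0
  0 0 0 0 0
After step 3: ants at (1,4),(0,4),(0,4)
  0 0 1 0 5
  0 0 0 0 3
  0 0 0 0 0
  0 0 0 0 0
After step 4: ants at (0,4),(1,4),(1,4)
  0 0 0 0 6
  0 0 0 0 6
  0 0 0 0 0
  0 0 0 0 0
After step 5: ants at (1,4),(0,4),(0,4)
  0 0 0 0 9
  0 0 0 0 7
  0 0 0 0 0
  0 0 0 0 0

0 0 0 0 9
0 0 0 0 7
0 0 0 0 0
0 0 0 0 0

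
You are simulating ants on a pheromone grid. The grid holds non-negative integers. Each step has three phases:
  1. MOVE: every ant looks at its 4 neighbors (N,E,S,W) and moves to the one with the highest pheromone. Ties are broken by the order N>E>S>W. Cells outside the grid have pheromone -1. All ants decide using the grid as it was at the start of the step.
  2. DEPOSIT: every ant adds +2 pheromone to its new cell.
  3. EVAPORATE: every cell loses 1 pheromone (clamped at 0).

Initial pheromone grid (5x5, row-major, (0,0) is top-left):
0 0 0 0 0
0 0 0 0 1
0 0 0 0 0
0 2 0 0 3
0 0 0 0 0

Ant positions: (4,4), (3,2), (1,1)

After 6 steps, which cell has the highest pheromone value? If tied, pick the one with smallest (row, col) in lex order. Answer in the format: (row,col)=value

Answer: (3,4)=3

Derivation:
Step 1: ant0:(4,4)->N->(3,4) | ant1:(3,2)->W->(3,1) | ant2:(1,1)->N->(0,1)
  grid max=4 at (3,4)
Step 2: ant0:(3,4)->N->(2,4) | ant1:(3,1)->N->(2,1) | ant2:(0,1)->E->(0,2)
  grid max=3 at (3,4)
Step 3: ant0:(2,4)->S->(3,4) | ant1:(2,1)->S->(3,1) | ant2:(0,2)->E->(0,3)
  grid max=4 at (3,4)
Step 4: ant0:(3,4)->N->(2,4) | ant1:(3,1)->N->(2,1) | ant2:(0,3)->E->(0,4)
  grid max=3 at (3,4)
Step 5: ant0:(2,4)->S->(3,4) | ant1:(2,1)->S->(3,1) | ant2:(0,4)->S->(1,4)
  grid max=4 at (3,4)
Step 6: ant0:(3,4)->N->(2,4) | ant1:(3,1)->N->(2,1) | ant2:(1,4)->N->(0,4)
  grid max=3 at (3,4)
Final grid:
  0 0 0 0 1
  0 0 0 0 0
  0 1 0 0 1
  0 2 0 0 3
  0 0 0 0 0
Max pheromone 3 at (3,4)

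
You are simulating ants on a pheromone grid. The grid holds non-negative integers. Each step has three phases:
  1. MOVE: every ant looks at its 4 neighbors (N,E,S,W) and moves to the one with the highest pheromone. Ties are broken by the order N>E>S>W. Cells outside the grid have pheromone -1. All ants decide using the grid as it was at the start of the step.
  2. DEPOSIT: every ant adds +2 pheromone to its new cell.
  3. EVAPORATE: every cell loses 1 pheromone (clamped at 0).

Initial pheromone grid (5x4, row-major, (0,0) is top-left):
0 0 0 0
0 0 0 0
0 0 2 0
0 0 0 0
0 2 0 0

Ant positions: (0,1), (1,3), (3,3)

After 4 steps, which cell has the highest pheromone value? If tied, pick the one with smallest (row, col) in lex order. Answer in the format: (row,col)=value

Answer: (0,2)=6

Derivation:
Step 1: ant0:(0,1)->E->(0,2) | ant1:(1,3)->N->(0,3) | ant2:(3,3)->N->(2,3)
  grid max=1 at (0,2)
Step 2: ant0:(0,2)->E->(0,3) | ant1:(0,3)->W->(0,2) | ant2:(2,3)->W->(2,2)
  grid max=2 at (0,2)
Step 3: ant0:(0,3)->W->(0,2) | ant1:(0,2)->E->(0,3) | ant2:(2,2)->N->(1,2)
  grid max=3 at (0,2)
Step 4: ant0:(0,2)->E->(0,3) | ant1:(0,3)->W->(0,2) | ant2:(1,2)->N->(0,2)
  grid max=6 at (0,2)
Final grid:
  0 0 6 4
  0 0 0 0
  0 0 0 0
  0 0 0 0
  0 0 0 0
Max pheromone 6 at (0,2)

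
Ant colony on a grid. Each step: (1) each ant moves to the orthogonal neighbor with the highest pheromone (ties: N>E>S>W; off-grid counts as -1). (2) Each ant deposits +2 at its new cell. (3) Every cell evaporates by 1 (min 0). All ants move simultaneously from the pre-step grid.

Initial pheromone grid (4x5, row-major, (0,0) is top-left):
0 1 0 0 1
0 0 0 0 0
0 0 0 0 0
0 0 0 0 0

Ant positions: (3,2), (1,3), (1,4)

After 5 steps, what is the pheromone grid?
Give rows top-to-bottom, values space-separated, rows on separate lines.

After step 1: ants at (2,2),(0,3),(0,4)
  0 0 0 1 2
  0 0 0 0 0
  0 0 1 0 0
  0 0 0 0 0
After step 2: ants at (1,2),(0,4),(0,3)
  0 0 0 2 3
  0 0 1 0 0
  0 0 0 0 0
  0 0 0 0 0
After step 3: ants at (0,2),(0,3),(0,4)
  0 0 1 3 4
  0 0 0 0 0
  0 0 0 0 0
  0 0 0 0 0
After step 4: ants at (0,3),(0,4),(0,3)
  0 0 0 6 5
  0 0 0 0 0
  0 0 0 0 0
  0 0 0 0 0
After step 5: ants at (0,4),(0,3),(0,4)
  0 0 0 7 8
  0 0 0 0 0
  0 0 0 0 0
  0 0 0 0 0

0 0 0 7 8
0 0 0 0 0
0 0 0 0 0
0 0 0 0 0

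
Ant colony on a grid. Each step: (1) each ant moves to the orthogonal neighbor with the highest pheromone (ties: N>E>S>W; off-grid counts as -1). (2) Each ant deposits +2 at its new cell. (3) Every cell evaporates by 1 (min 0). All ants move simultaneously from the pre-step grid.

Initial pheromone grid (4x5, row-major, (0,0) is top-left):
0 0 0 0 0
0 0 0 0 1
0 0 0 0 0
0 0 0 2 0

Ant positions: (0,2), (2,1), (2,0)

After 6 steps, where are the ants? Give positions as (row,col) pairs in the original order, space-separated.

Step 1: ant0:(0,2)->E->(0,3) | ant1:(2,1)->N->(1,1) | ant2:(2,0)->N->(1,0)
  grid max=1 at (0,3)
Step 2: ant0:(0,3)->E->(0,4) | ant1:(1,1)->W->(1,0) | ant2:(1,0)->E->(1,1)
  grid max=2 at (1,0)
Step 3: ant0:(0,4)->S->(1,4) | ant1:(1,0)->E->(1,1) | ant2:(1,1)->W->(1,0)
  grid max=3 at (1,0)
Step 4: ant0:(1,4)->N->(0,4) | ant1:(1,1)->W->(1,0) | ant2:(1,0)->E->(1,1)
  grid max=4 at (1,0)
Step 5: ant0:(0,4)->S->(1,4) | ant1:(1,0)->E->(1,1) | ant2:(1,1)->W->(1,0)
  grid max=5 at (1,0)
Step 6: ant0:(1,4)->N->(0,4) | ant1:(1,1)->W->(1,0) | ant2:(1,0)->E->(1,1)
  grid max=6 at (1,0)

(0,4) (1,0) (1,1)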